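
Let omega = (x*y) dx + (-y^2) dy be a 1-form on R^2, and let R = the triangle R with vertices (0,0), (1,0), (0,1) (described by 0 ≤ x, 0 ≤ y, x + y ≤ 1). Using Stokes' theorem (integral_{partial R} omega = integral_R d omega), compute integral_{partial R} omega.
integral_(partial R) omega = -1/6

Stokes: integral_partial_R omega = integral_R d omega with d omega = (∂Q/∂x - ∂P/∂y) dx ∧ dy.
  ∂Q/∂x = 0
  ∂P/∂y = x
  integrand = ∂Q/∂x - ∂P/∂y = -x.
Integrating over R: integral_0^1 integral_0^{1-x} (-x) dy dx = -1/6.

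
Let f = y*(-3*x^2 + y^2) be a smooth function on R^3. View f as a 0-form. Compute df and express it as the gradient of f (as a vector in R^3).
df = (-6*x*y) dx + (-3*x^2 + 3*y^2) dy + (0) dz; grad f = (-6*x*y, -3*x^2 + 3*y^2, 0)

For a 0-form f, d f = (∂f/∂x) dx + (∂f/∂y) dy + (∂f/∂z) dz. The components of the vector representation are exactly the entries of grad f in Cartesian coordinates:
  ∂f/∂x = -6*x*y
  ∂f/∂y = -3*x^2 + 3*y^2
  ∂f/∂z = 0.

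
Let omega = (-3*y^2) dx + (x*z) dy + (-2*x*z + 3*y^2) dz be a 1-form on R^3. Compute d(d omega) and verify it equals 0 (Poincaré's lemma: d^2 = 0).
d(d omega) = 0

Step 1: d omega = sum_{i<j} (∂f_j/∂x_i - ∂f_i/∂x_j) dx_i ∧ dx_j:
  coeff of dx ∧ dy: 6*y + z
  coeff of dx ∧ dz: -2*z
  coeff of dy ∧ dz: -x + 6*y
Step 2: Apply d again to each 2-form coefficient. The only possible 3-form in R^3 is dx ∧ dy ∧ dz, with coefficient
  ∂(coeff of dy∧dz)/∂x - ∂(coeff of dx∧dz)/∂y + ∂(coeff of dx∧dy)/∂z
  = ∂/∂x (-x + 6*y) - ∂/∂y (-2*z) + ∂/∂z (6*y + z).
Each of these terms simplifies to sums of mixed partials that cancel in pairs. The result is 0 (by equality of mixed partials for smooth functions — Schwarz / Clairaut).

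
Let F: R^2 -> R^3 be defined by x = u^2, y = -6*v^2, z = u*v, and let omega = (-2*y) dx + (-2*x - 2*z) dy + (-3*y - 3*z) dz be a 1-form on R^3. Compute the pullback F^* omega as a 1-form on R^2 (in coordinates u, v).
F^* omega = (v^2*(21*u + 18*v)) du + (21*u*v*(u + 2*v)) dv

Using F^*(f dg) = (f ∘ F) d(g ∘ F), substitute each coordinate x_i by F_i(u, v) in f_i, and replace dx_i by d F_i = (∂F_i/∂u) du + (∂F_i/∂v) dv.
  For the x component: f_1(F) = 12*v^2; d F_1 = (2*u) du + (0) dv
  For the y component: f_2(F) = 2*u*(-u - v); d F_2 = (0) du + (-12*v) dv
  For the z component: f_3(F) = 3*v*(-u + 6*v); d F_3 = (v) du + (u) dv
Combining and collecting du, dv coefficients:
  coeff of du: v^2*(21*u + 18*v)
  coeff of dv: 21*u*v*(u + 2*v)
F^* omega = (v^2*(21*u + 18*v)) du + (21*u*v*(u + 2*v)) dv.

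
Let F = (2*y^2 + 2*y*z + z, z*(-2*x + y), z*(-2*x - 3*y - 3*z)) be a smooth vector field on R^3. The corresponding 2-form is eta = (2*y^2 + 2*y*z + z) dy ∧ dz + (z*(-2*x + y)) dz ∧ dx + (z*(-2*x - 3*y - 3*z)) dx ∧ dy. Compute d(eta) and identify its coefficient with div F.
d(eta) = (-2*x - 3*y - 5*z) dx ∧ dy ∧ dz; div F = -2*x - 3*y - 5*z

For a 2-form in R^3 of the form above, applying d gives a 3-form with coefficient ∂P/∂x + ∂Q/∂y + ∂R/∂z:
  ∂P/∂x = 0
  ∂Q/∂y = z
  ∂R/∂z = -2*x - 3*y - 6*z
Sum = -2*x - 3*y - 5*z, which is exactly div F.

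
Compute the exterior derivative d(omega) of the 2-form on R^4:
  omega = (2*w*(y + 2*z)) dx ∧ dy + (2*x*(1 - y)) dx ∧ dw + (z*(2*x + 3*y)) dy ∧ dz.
d(omega) = (4*w + 2*z) dx ∧ dy ∧ dz + (2*x + 2*y + 4*z) dx ∧ dy ∧ dw

For a 2-form omega = sum_{i<j} g_{ij} dx_i ∧ dx_j, the exterior derivative is
  d(omega) = sum_{i<j} d(g_{ij}) ∧ dx_i ∧ dx_j = sum_{i<j, k} (∂g_{ij}/∂x_k) dx_k ∧ dx_i ∧ dx_j.
Expand each term, using dx_k ∧ dx_i ∧ dx_j = sgn(permutation) dx_{(a)} ∧ dx_{(b)} ∧ dx_{(c)} with (a < b < c) sorted:
  d(2*w*(y + 2*z)) includes (∂/∂z)(2*w*(y + 2*z)) dz = (4*w) dz, which multiplied by dx ∧ dy gives (4*w) dx ∧ dy ∧ dz
  d(2*w*(y + 2*z)) includes (∂/∂w)(2*w*(y + 2*z)) dw = (2*y + 4*z) dw, which multiplied by dx ∧ dy gives (2*y + 4*z) dx ∧ dy ∧ dw
  d(2*x*(1 - y)) includes (∂/∂y)(2*x*(1 - y)) dy = (-2*x) dy, which multiplied by dx ∧ dw gives (2*x) dx ∧ dy ∧ dw
  d(z*(2*x + 3*y)) includes (∂/∂x)(z*(2*x + 3*y)) dx = (2*z) dx, which multiplied by dy ∧ dz gives (2*z) dx ∧ dy ∧ dz
Collecting like 3-forms: d(omega) = (4*w + 2*z) dx ∧ dy ∧ dz + (2*x + 2*y + 4*z) dx ∧ dy ∧ dw.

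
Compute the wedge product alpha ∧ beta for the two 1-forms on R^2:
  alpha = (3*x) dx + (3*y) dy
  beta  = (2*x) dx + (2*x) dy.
alpha ∧ beta = (6*x*(x - y)) dx ∧ dy

Distribute the wedge, using dx_i ∧ dx_j = -dx_j ∧ dx_i and dx_i ∧ dx_i = 0. For each pair (i, j) with i < j, the coefficient of dx_i ∧ dx_j in alpha ∧ beta is (alpha_i * beta_j - alpha_j * beta_i). Collecting: alpha ∧ beta = (6*x*(x - y)) dx ∧ dy.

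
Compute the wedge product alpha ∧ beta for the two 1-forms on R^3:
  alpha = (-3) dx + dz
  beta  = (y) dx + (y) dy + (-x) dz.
alpha ∧ beta = (-3*y) dx ∧ dy + (3*x - y) dx ∧ dz + (-y) dy ∧ dz

Distribute the wedge, using dx_i ∧ dx_j = -dx_j ∧ dx_i and dx_i ∧ dx_i = 0. For each pair (i, j) with i < j, the coefficient of dx_i ∧ dx_j in alpha ∧ beta is (alpha_i * beta_j - alpha_j * beta_i). Collecting: alpha ∧ beta = (-3*y) dx ∧ dy + (3*x - y) dx ∧ dz + (-y) dy ∧ dz.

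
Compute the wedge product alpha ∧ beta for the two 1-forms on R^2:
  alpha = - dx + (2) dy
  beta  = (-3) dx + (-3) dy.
alpha ∧ beta = (9) dx ∧ dy

Distribute the wedge, using dx_i ∧ dx_j = -dx_j ∧ dx_i and dx_i ∧ dx_i = 0. For each pair (i, j) with i < j, the coefficient of dx_i ∧ dx_j in alpha ∧ beta is (alpha_i * beta_j - alpha_j * beta_i). Collecting: alpha ∧ beta = (9) dx ∧ dy.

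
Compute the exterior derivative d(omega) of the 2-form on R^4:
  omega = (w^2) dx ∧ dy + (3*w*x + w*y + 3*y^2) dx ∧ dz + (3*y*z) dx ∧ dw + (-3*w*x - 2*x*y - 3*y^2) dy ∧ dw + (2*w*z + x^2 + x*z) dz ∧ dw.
d(omega) = (-w - 2*y - 3*z) dx ∧ dy ∧ dw + (-w - 6*y) dx ∧ dy ∧ dz + (5*x - 2*y + z) dx ∧ dz ∧ dw

For a 2-form omega = sum_{i<j} g_{ij} dx_i ∧ dx_j, the exterior derivative is
  d(omega) = sum_{i<j} d(g_{ij}) ∧ dx_i ∧ dx_j = sum_{i<j, k} (∂g_{ij}/∂x_k) dx_k ∧ dx_i ∧ dx_j.
Expand each term, using dx_k ∧ dx_i ∧ dx_j = sgn(permutation) dx_{(a)} ∧ dx_{(b)} ∧ dx_{(c)} with (a < b < c) sorted:
  d(w^2) includes (∂/∂w)(w^2) dw = (2*w) dw, which multiplied by dx ∧ dy gives (2*w) dx ∧ dy ∧ dw
  d(3*w*x + w*y + 3*y^2) includes (∂/∂y)(3*w*x + w*y + 3*y^2) dy = (w + 6*y) dy, which multiplied by dx ∧ dz gives (-w - 6*y) dx ∧ dy ∧ dz
  d(3*w*x + w*y + 3*y^2) includes (∂/∂w)(3*w*x + w*y + 3*y^2) dw = (3*x + y) dw, which multiplied by dx ∧ dz gives (3*x + y) dx ∧ dz ∧ dw
  d(3*y*z) includes (∂/∂y)(3*y*z) dy = (3*z) dy, which multiplied by dx ∧ dw gives (-3*z) dx ∧ dy ∧ dw
  d(3*y*z) includes (∂/∂z)(3*y*z) dz = (3*y) dz, which multiplied by dx ∧ dw gives (-3*y) dx ∧ dz ∧ dw
  d(-3*w*x - 2*x*y - 3*y^2) includes (∂/∂x)(-3*w*x - 2*x*y - 3*y^2) dx = (-3*w - 2*y) dx, which multiplied by dy ∧ dw gives (-3*w - 2*y) dx ∧ dy ∧ dw
  d(2*w*z + x^2 + x*z) includes (∂/∂x)(2*w*z + x^2 + x*z) dx = (2*x + z) dx, which multiplied by dz ∧ dw gives (2*x + z) dx ∧ dz ∧ dw
Collecting like 3-forms: d(omega) = (-w - 2*y - 3*z) dx ∧ dy ∧ dw + (-w - 6*y) dx ∧ dy ∧ dz + (5*x - 2*y + z) dx ∧ dz ∧ dw.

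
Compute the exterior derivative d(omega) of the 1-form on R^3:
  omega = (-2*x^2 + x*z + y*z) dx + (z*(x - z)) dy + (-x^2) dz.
d(omega) = (-3*x - y) dx ∧ dz + (-x + 2*z) dy ∧ dz

For a 1-form omega = sum_i f_i dx_i, the exterior derivative is
  d(omega) = sum_{i < j} (∂f_j/∂x_i - ∂f_i/∂x_j) dx_i ∧ dx_j.
  coefficient of dx ∧ dz: ∂f_3/∂x - ∂f_1/∂z = ∂(-x^2)/∂x - ∂(-2*x^2 + x*z + y*z)/∂z = -3*x - y
  coefficient of dy ∧ dz: ∂f_3/∂y - ∂f_2/∂z = ∂(-x^2)/∂y - ∂(z*(x - z))/∂z = -x + 2*z
Assembling: d(omega) = (-3*x - y) dx ∧ dz + (-x + 2*z) dy ∧ dz.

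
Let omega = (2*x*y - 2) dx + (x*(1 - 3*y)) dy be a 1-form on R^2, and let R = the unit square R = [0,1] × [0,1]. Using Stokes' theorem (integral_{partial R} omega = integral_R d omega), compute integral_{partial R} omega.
integral_(partial R) omega = -3/2

Stokes: integral_partial_R omega = integral_R d omega with d omega = (∂Q/∂x - ∂P/∂y) dx ∧ dy.
  ∂Q/∂x = 1 - 3*y
  ∂P/∂y = 2*x
  integrand = ∂Q/∂x - ∂P/∂y = -2*x - 3*y + 1.
Integrating over R: integral_0^1 integral_0^1 (-2*x - 3*y + 1) dx dy = -3/2.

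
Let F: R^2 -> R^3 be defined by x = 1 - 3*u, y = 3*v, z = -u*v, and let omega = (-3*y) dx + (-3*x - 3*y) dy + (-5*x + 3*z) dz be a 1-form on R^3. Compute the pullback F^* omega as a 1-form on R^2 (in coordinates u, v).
F^* omega = (v*(3*u*v - 15*u + 32)) du + (3*u^2*v - 15*u^2 + 32*u - 27*v - 9) dv

Using F^*(f dg) = (f ∘ F) d(g ∘ F), substitute each coordinate x_i by F_i(u, v) in f_i, and replace dx_i by d F_i = (∂F_i/∂u) du + (∂F_i/∂v) dv.
  For the x component: f_1(F) = -9*v; d F_1 = (-3) du + (0) dv
  For the y component: f_2(F) = 9*u - 9*v - 3; d F_2 = (0) du + (3) dv
  For the z component: f_3(F) = -3*u*v + 15*u - 5; d F_3 = (-v) du + (-u) dv
Combining and collecting du, dv coefficients:
  coeff of du: v*(3*u*v - 15*u + 32)
  coeff of dv: 3*u^2*v - 15*u^2 + 32*u - 27*v - 9
F^* omega = (v*(3*u*v - 15*u + 32)) du + (3*u^2*v - 15*u^2 + 32*u - 27*v - 9) dv.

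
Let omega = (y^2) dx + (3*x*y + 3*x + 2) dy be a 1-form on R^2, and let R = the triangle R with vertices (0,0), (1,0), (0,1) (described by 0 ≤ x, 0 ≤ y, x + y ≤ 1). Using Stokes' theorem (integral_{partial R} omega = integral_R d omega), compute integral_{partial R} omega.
integral_(partial R) omega = 5/3

Stokes: integral_partial_R omega = integral_R d omega with d omega = (∂Q/∂x - ∂P/∂y) dx ∧ dy.
  ∂Q/∂x = 3*y + 3
  ∂P/∂y = 2*y
  integrand = ∂Q/∂x - ∂P/∂y = y + 3.
Integrating over R: integral_0^1 integral_0^{1-x} (y + 3) dy dx = 5/3.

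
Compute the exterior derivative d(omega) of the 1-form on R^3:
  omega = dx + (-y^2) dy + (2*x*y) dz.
d(omega) = (2*y) dx ∧ dz + (2*x) dy ∧ dz

For a 1-form omega = sum_i f_i dx_i, the exterior derivative is
  d(omega) = sum_{i < j} (∂f_j/∂x_i - ∂f_i/∂x_j) dx_i ∧ dx_j.
  coefficient of dx ∧ dz: ∂f_3/∂x - ∂f_1/∂z = ∂(2*x*y)/∂x - ∂(1)/∂z = 2*y
  coefficient of dy ∧ dz: ∂f_3/∂y - ∂f_2/∂z = ∂(2*x*y)/∂y - ∂(-y^2)/∂z = 2*x
Assembling: d(omega) = (2*y) dx ∧ dz + (2*x) dy ∧ dz.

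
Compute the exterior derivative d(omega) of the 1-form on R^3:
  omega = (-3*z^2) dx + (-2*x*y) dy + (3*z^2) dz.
d(omega) = (-2*y) dx ∧ dy + (6*z) dx ∧ dz

For a 1-form omega = sum_i f_i dx_i, the exterior derivative is
  d(omega) = sum_{i < j} (∂f_j/∂x_i - ∂f_i/∂x_j) dx_i ∧ dx_j.
  coefficient of dx ∧ dy: ∂f_2/∂x - ∂f_1/∂y = ∂(-2*x*y)/∂x - ∂(-3*z^2)/∂y = -2*y
  coefficient of dx ∧ dz: ∂f_3/∂x - ∂f_1/∂z = ∂(3*z^2)/∂x - ∂(-3*z^2)/∂z = 6*z
Assembling: d(omega) = (-2*y) dx ∧ dy + (6*z) dx ∧ dz.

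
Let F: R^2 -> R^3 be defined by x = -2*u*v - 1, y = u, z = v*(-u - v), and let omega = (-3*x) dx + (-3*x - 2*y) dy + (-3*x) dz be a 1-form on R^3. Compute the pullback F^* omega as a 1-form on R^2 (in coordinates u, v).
F^* omega = (-18*u*v^2 + 6*u*v - 2*u - 9*v + 3) du + (-18*u^2*v - 12*u*v^2 - 9*u - 6*v) dv

Using F^*(f dg) = (f ∘ F) d(g ∘ F), substitute each coordinate x_i by F_i(u, v) in f_i, and replace dx_i by d F_i = (∂F_i/∂u) du + (∂F_i/∂v) dv.
  For the x component: f_1(F) = 6*u*v + 3; d F_1 = (-2*v) du + (-2*u) dv
  For the y component: f_2(F) = 6*u*v - 2*u + 3; d F_2 = (1) du + (0) dv
  For the z component: f_3(F) = 6*u*v + 3; d F_3 = (-v) du + (-u - 2*v) dv
Combining and collecting du, dv coefficients:
  coeff of du: -18*u*v^2 + 6*u*v - 2*u - 9*v + 3
  coeff of dv: -18*u^2*v - 12*u*v^2 - 9*u - 6*v
F^* omega = (-18*u*v^2 + 6*u*v - 2*u - 9*v + 3) du + (-18*u^2*v - 12*u*v^2 - 9*u - 6*v) dv.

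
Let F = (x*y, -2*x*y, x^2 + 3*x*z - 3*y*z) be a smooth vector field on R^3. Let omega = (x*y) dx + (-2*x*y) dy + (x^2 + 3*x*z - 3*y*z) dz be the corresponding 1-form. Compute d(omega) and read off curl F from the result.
d(omega) = (-3*z) dy ∧ dz + (-2*x - 3*z) dz ∧ dx + (-x - 2*y) dx ∧ dy; curl F = (-3*z, -2*x - 3*z, -x - 2*y)

d omega = sum_{i<j} (∂f_j/∂x_i - ∂f_i/∂x_j) dx_i ∧ dx_j. Under the identification (dy ∧ dz, dz ∧ dx, dx ∧ dy) ↔ (e_x, e_y, e_z), the coefficients are exactly the components of curl F. Compute:
  ∂R/∂y - ∂Q/∂z = (-3*z) - (0) = -3*z
  ∂P/∂z - ∂R/∂x = (0) - (2*x + 3*z) = -2*x - 3*z
  ∂Q/∂x - ∂P/∂y = (-2*y) - (x) = -x - 2*y.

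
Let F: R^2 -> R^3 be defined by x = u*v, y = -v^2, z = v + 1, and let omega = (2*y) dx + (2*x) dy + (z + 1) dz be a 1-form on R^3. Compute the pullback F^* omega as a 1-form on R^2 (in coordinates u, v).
F^* omega = (-2*v^3) du + (-6*u*v^2 + v + 2) dv

Using F^*(f dg) = (f ∘ F) d(g ∘ F), substitute each coordinate x_i by F_i(u, v) in f_i, and replace dx_i by d F_i = (∂F_i/∂u) du + (∂F_i/∂v) dv.
  For the x component: f_1(F) = -2*v^2; d F_1 = (v) du + (u) dv
  For the y component: f_2(F) = 2*u*v; d F_2 = (0) du + (-2*v) dv
  For the z component: f_3(F) = v + 2; d F_3 = (0) du + (1) dv
Combining and collecting du, dv coefficients:
  coeff of du: -2*v^3
  coeff of dv: -6*u*v^2 + v + 2
F^* omega = (-2*v^3) du + (-6*u*v^2 + v + 2) dv.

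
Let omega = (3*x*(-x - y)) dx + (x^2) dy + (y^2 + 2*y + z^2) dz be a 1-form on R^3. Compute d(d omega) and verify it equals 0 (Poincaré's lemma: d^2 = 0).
d(d omega) = 0

Step 1: d omega = sum_{i<j} (∂f_j/∂x_i - ∂f_i/∂x_j) dx_i ∧ dx_j:
  coeff of dx ∧ dy: 5*x
  coeff of dx ∧ dz: 0
  coeff of dy ∧ dz: 2*y + 2
Step 2: Apply d again to each 2-form coefficient. The only possible 3-form in R^3 is dx ∧ dy ∧ dz, with coefficient
  ∂(coeff of dy∧dz)/∂x - ∂(coeff of dx∧dz)/∂y + ∂(coeff of dx∧dy)/∂z
  = ∂/∂x (2*y + 2) - ∂/∂y (0) + ∂/∂z (5*x).
Each of these terms simplifies to sums of mixed partials that cancel in pairs. The result is 0 (by equality of mixed partials for smooth functions — Schwarz / Clairaut).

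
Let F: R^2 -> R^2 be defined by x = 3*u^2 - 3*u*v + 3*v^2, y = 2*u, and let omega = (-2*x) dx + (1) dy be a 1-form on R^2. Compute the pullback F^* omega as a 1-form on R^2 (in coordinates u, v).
F^* omega = (-36*u^3 + 54*u^2*v - 54*u*v^2 + 18*v^3 + 2) du + (18*u^3 - 54*u^2*v + 54*u*v^2 - 36*v^3) dv

Using F^*(f dg) = (f ∘ F) d(g ∘ F), substitute each coordinate x_i by F_i(u, v) in f_i, and replace dx_i by d F_i = (∂F_i/∂u) du + (∂F_i/∂v) dv.
  For the x component: f_1(F) = -6*u^2 + 6*u*v - 6*v^2; d F_1 = (6*u - 3*v) du + (-3*u + 6*v) dv
  For the y component: f_2(F) = 1; d F_2 = (2) du + (0) dv
Combining and collecting du, dv coefficients:
  coeff of du: -36*u^3 + 54*u^2*v - 54*u*v^2 + 18*v^3 + 2
  coeff of dv: 18*u^3 - 54*u^2*v + 54*u*v^2 - 36*v^3
F^* omega = (-36*u^3 + 54*u^2*v - 54*u*v^2 + 18*v^3 + 2) du + (18*u^3 - 54*u^2*v + 54*u*v^2 - 36*v^3) dv.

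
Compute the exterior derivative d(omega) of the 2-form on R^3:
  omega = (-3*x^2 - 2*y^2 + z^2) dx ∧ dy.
d(omega) = (2*z) dx ∧ dy ∧ dz

For a 2-form omega = sum_{i<j} g_{ij} dx_i ∧ dx_j, the exterior derivative is
  d(omega) = sum_{i<j} d(g_{ij}) ∧ dx_i ∧ dx_j = sum_{i<j, k} (∂g_{ij}/∂x_k) dx_k ∧ dx_i ∧ dx_j.
Expand each term, using dx_k ∧ dx_i ∧ dx_j = sgn(permutation) dx_{(a)} ∧ dx_{(b)} ∧ dx_{(c)} with (a < b < c) sorted:
  d(-3*x^2 - 2*y^2 + z^2) includes (∂/∂z)(-3*x^2 - 2*y^2 + z^2) dz = (2*z) dz, which multiplied by dx ∧ dy gives (2*z) dx ∧ dy ∧ dz
Collecting like 3-forms: d(omega) = (2*z) dx ∧ dy ∧ dz.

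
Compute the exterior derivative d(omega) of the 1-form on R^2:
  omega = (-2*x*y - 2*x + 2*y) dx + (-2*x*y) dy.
d(omega) = (2*x - 2*y - 2) dx ∧ dy

For a 1-form omega = sum_i f_i dx_i, the exterior derivative is
  d(omega) = sum_{i < j} (∂f_j/∂x_i - ∂f_i/∂x_j) dx_i ∧ dx_j.
  coefficient of dx ∧ dy: ∂f_2/∂x - ∂f_1/∂y = ∂(-2*x*y)/∂x - ∂(-2*x*y - 2*x + 2*y)/∂y = 2*x - 2*y - 2
Assembling: d(omega) = (2*x - 2*y - 2) dx ∧ dy.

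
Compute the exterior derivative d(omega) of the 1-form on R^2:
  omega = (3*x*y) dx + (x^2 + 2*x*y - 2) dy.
d(omega) = (-x + 2*y) dx ∧ dy

For a 1-form omega = sum_i f_i dx_i, the exterior derivative is
  d(omega) = sum_{i < j} (∂f_j/∂x_i - ∂f_i/∂x_j) dx_i ∧ dx_j.
  coefficient of dx ∧ dy: ∂f_2/∂x - ∂f_1/∂y = ∂(x^2 + 2*x*y - 2)/∂x - ∂(3*x*y)/∂y = -x + 2*y
Assembling: d(omega) = (-x + 2*y) dx ∧ dy.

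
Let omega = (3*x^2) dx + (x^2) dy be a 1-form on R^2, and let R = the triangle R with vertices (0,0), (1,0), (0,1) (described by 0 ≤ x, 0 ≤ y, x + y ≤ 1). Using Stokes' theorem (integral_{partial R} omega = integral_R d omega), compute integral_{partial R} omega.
integral_(partial R) omega = 1/3

Stokes: integral_partial_R omega = integral_R d omega with d omega = (∂Q/∂x - ∂P/∂y) dx ∧ dy.
  ∂Q/∂x = 2*x
  ∂P/∂y = 0
  integrand = ∂Q/∂x - ∂P/∂y = 2*x.
Integrating over R: integral_0^1 integral_0^{1-x} (2*x) dy dx = 1/3.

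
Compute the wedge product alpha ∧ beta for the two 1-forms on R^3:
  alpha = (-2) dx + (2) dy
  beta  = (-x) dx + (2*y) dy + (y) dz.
alpha ∧ beta = (2*x - 4*y) dx ∧ dy + (-2*y) dx ∧ dz + (2*y) dy ∧ dz

Distribute the wedge, using dx_i ∧ dx_j = -dx_j ∧ dx_i and dx_i ∧ dx_i = 0. For each pair (i, j) with i < j, the coefficient of dx_i ∧ dx_j in alpha ∧ beta is (alpha_i * beta_j - alpha_j * beta_i). Collecting: alpha ∧ beta = (2*x - 4*y) dx ∧ dy + (-2*y) dx ∧ dz + (2*y) dy ∧ dz.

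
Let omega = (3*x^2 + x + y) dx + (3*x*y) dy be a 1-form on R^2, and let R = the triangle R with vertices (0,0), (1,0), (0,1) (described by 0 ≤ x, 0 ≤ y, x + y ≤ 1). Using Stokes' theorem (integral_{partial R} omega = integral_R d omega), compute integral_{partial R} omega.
integral_(partial R) omega = 0

Stokes: integral_partial_R omega = integral_R d omega with d omega = (∂Q/∂x - ∂P/∂y) dx ∧ dy.
  ∂Q/∂x = 3*y
  ∂P/∂y = 1
  integrand = ∂Q/∂x - ∂P/∂y = 3*y - 1.
Integrating over R: integral_0^1 integral_0^{1-x} (3*y - 1) dy dx = 0.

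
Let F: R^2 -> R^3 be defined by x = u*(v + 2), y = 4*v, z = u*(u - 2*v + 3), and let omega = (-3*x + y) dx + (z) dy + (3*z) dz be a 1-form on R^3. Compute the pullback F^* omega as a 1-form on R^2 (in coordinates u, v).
F^* omega = (6*u^3 - 18*u^2*v + 27*u^2 + 9*u*v^2 - 48*u*v + 15*u + 4*v^2 + 8*v) du + (u*(-6*u^2 + 9*u*v - 20*u - 4*v + 12)) dv

Using F^*(f dg) = (f ∘ F) d(g ∘ F), substitute each coordinate x_i by F_i(u, v) in f_i, and replace dx_i by d F_i = (∂F_i/∂u) du + (∂F_i/∂v) dv.
  For the x component: f_1(F) = -3*u*v - 6*u + 4*v; d F_1 = (v + 2) du + (u) dv
  For the y component: f_2(F) = u*(u - 2*v + 3); d F_2 = (0) du + (4) dv
  For the z component: f_3(F) = 3*u*(u - 2*v + 3); d F_3 = (2*u - 2*v + 3) du + (-2*u) dv
Combining and collecting du, dv coefficients:
  coeff of du: 6*u^3 - 18*u^2*v + 27*u^2 + 9*u*v^2 - 48*u*v + 15*u + 4*v^2 + 8*v
  coeff of dv: u*(-6*u^2 + 9*u*v - 20*u - 4*v + 12)
F^* omega = (6*u^3 - 18*u^2*v + 27*u^2 + 9*u*v^2 - 48*u*v + 15*u + 4*v^2 + 8*v) du + (u*(-6*u^2 + 9*u*v - 20*u - 4*v + 12)) dv.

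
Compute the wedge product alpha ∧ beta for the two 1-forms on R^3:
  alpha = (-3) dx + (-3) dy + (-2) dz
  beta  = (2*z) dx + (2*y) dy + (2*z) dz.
alpha ∧ beta = (-6*y + 6*z) dx ∧ dy + (-2*z) dx ∧ dz + (4*y - 6*z) dy ∧ dz

Distribute the wedge, using dx_i ∧ dx_j = -dx_j ∧ dx_i and dx_i ∧ dx_i = 0. For each pair (i, j) with i < j, the coefficient of dx_i ∧ dx_j in alpha ∧ beta is (alpha_i * beta_j - alpha_j * beta_i). Collecting: alpha ∧ beta = (-6*y + 6*z) dx ∧ dy + (-2*z) dx ∧ dz + (4*y - 6*z) dy ∧ dz.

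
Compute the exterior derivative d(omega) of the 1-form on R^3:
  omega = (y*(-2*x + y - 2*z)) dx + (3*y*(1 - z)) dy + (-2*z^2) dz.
d(omega) = (2*x - 2*y + 2*z) dx ∧ dy + (2*y) dx ∧ dz + (3*y) dy ∧ dz

For a 1-form omega = sum_i f_i dx_i, the exterior derivative is
  d(omega) = sum_{i < j} (∂f_j/∂x_i - ∂f_i/∂x_j) dx_i ∧ dx_j.
  coefficient of dx ∧ dy: ∂f_2/∂x - ∂f_1/∂y = ∂(3*y*(1 - z))/∂x - ∂(y*(-2*x + y - 2*z))/∂y = 2*x - 2*y + 2*z
  coefficient of dx ∧ dz: ∂f_3/∂x - ∂f_1/∂z = ∂(-2*z^2)/∂x - ∂(y*(-2*x + y - 2*z))/∂z = 2*y
  coefficient of dy ∧ dz: ∂f_3/∂y - ∂f_2/∂z = ∂(-2*z^2)/∂y - ∂(3*y*(1 - z))/∂z = 3*y
Assembling: d(omega) = (2*x - 2*y + 2*z) dx ∧ dy + (2*y) dx ∧ dz + (3*y) dy ∧ dz.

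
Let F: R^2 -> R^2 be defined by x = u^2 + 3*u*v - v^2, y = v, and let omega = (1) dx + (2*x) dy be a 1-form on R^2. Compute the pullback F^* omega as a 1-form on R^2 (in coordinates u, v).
F^* omega = (2*u + 3*v) du + (2*u^2 + 6*u*v + 3*u - 2*v^2 - 2*v) dv

Using F^*(f dg) = (f ∘ F) d(g ∘ F), substitute each coordinate x_i by F_i(u, v) in f_i, and replace dx_i by d F_i = (∂F_i/∂u) du + (∂F_i/∂v) dv.
  For the x component: f_1(F) = 1; d F_1 = (2*u + 3*v) du + (3*u - 2*v) dv
  For the y component: f_2(F) = 2*u^2 + 6*u*v - 2*v^2; d F_2 = (0) du + (1) dv
Combining and collecting du, dv coefficients:
  coeff of du: 2*u + 3*v
  coeff of dv: 2*u^2 + 6*u*v + 3*u - 2*v^2 - 2*v
F^* omega = (2*u + 3*v) du + (2*u^2 + 6*u*v + 3*u - 2*v^2 - 2*v) dv.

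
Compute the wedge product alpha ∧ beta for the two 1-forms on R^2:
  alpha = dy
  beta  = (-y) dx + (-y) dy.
alpha ∧ beta = (y) dx ∧ dy

Distribute the wedge, using dx_i ∧ dx_j = -dx_j ∧ dx_i and dx_i ∧ dx_i = 0. For each pair (i, j) with i < j, the coefficient of dx_i ∧ dx_j in alpha ∧ beta is (alpha_i * beta_j - alpha_j * beta_i). Collecting: alpha ∧ beta = (y) dx ∧ dy.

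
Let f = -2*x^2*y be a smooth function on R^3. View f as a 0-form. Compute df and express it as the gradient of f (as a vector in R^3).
df = (-4*x*y) dx + (-2*x^2) dy + (0) dz; grad f = (-4*x*y, -2*x^2, 0)

For a 0-form f, d f = (∂f/∂x) dx + (∂f/∂y) dy + (∂f/∂z) dz. The components of the vector representation are exactly the entries of grad f in Cartesian coordinates:
  ∂f/∂x = -4*x*y
  ∂f/∂y = -2*x^2
  ∂f/∂z = 0.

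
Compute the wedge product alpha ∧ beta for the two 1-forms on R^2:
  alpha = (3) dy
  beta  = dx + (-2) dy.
alpha ∧ beta = (-3) dx ∧ dy

Distribute the wedge, using dx_i ∧ dx_j = -dx_j ∧ dx_i and dx_i ∧ dx_i = 0. For each pair (i, j) with i < j, the coefficient of dx_i ∧ dx_j in alpha ∧ beta is (alpha_i * beta_j - alpha_j * beta_i). Collecting: alpha ∧ beta = (-3) dx ∧ dy.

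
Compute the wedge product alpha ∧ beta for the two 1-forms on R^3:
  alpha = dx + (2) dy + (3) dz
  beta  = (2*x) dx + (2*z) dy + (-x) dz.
alpha ∧ beta = (-4*x + 2*z) dx ∧ dy + (-7*x) dx ∧ dz + (-2*x - 6*z) dy ∧ dz

Distribute the wedge, using dx_i ∧ dx_j = -dx_j ∧ dx_i and dx_i ∧ dx_i = 0. For each pair (i, j) with i < j, the coefficient of dx_i ∧ dx_j in alpha ∧ beta is (alpha_i * beta_j - alpha_j * beta_i). Collecting: alpha ∧ beta = (-4*x + 2*z) dx ∧ dy + (-7*x) dx ∧ dz + (-2*x - 6*z) dy ∧ dz.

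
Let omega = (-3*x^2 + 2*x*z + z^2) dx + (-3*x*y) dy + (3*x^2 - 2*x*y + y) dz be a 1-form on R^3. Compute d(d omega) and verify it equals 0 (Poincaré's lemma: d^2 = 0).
d(d omega) = 0

Step 1: d omega = sum_{i<j} (∂f_j/∂x_i - ∂f_i/∂x_j) dx_i ∧ dx_j:
  coeff of dx ∧ dy: -3*y
  coeff of dx ∧ dz: 4*x - 2*y - 2*z
  coeff of dy ∧ dz: 1 - 2*x
Step 2: Apply d again to each 2-form coefficient. The only possible 3-form in R^3 is dx ∧ dy ∧ dz, with coefficient
  ∂(coeff of dy∧dz)/∂x - ∂(coeff of dx∧dz)/∂y + ∂(coeff of dx∧dy)/∂z
  = ∂/∂x (1 - 2*x) - ∂/∂y (4*x - 2*y - 2*z) + ∂/∂z (-3*y).
Each of these terms simplifies to sums of mixed partials that cancel in pairs. The result is 0 (by equality of mixed partials for smooth functions — Schwarz / Clairaut).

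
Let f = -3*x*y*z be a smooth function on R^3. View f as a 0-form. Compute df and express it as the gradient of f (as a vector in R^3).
df = (-3*y*z) dx + (-3*x*z) dy + (-3*x*y) dz; grad f = (-3*y*z, -3*x*z, -3*x*y)

For a 0-form f, d f = (∂f/∂x) dx + (∂f/∂y) dy + (∂f/∂z) dz. The components of the vector representation are exactly the entries of grad f in Cartesian coordinates:
  ∂f/∂x = -3*y*z
  ∂f/∂y = -3*x*z
  ∂f/∂z = -3*x*y.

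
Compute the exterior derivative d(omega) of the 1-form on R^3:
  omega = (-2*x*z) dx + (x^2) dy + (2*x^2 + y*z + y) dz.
d(omega) = (2*x) dx ∧ dy + (6*x) dx ∧ dz + (z + 1) dy ∧ dz

For a 1-form omega = sum_i f_i dx_i, the exterior derivative is
  d(omega) = sum_{i < j} (∂f_j/∂x_i - ∂f_i/∂x_j) dx_i ∧ dx_j.
  coefficient of dx ∧ dy: ∂f_2/∂x - ∂f_1/∂y = ∂(x^2)/∂x - ∂(-2*x*z)/∂y = 2*x
  coefficient of dx ∧ dz: ∂f_3/∂x - ∂f_1/∂z = ∂(2*x^2 + y*z + y)/∂x - ∂(-2*x*z)/∂z = 6*x
  coefficient of dy ∧ dz: ∂f_3/∂y - ∂f_2/∂z = ∂(2*x^2 + y*z + y)/∂y - ∂(x^2)/∂z = z + 1
Assembling: d(omega) = (2*x) dx ∧ dy + (6*x) dx ∧ dz + (z + 1) dy ∧ dz.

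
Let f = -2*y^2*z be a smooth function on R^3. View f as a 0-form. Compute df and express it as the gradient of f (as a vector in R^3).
df = (0) dx + (-4*y*z) dy + (-2*y^2) dz; grad f = (0, -4*y*z, -2*y^2)

For a 0-form f, d f = (∂f/∂x) dx + (∂f/∂y) dy + (∂f/∂z) dz. The components of the vector representation are exactly the entries of grad f in Cartesian coordinates:
  ∂f/∂x = 0
  ∂f/∂y = -4*y*z
  ∂f/∂z = -2*y^2.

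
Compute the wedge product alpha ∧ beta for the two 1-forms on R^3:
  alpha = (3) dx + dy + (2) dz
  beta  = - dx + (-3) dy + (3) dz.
alpha ∧ beta = (-8) dx ∧ dy + (11) dx ∧ dz + (9) dy ∧ dz

Distribute the wedge, using dx_i ∧ dx_j = -dx_j ∧ dx_i and dx_i ∧ dx_i = 0. For each pair (i, j) with i < j, the coefficient of dx_i ∧ dx_j in alpha ∧ beta is (alpha_i * beta_j - alpha_j * beta_i). Collecting: alpha ∧ beta = (-8) dx ∧ dy + (11) dx ∧ dz + (9) dy ∧ dz.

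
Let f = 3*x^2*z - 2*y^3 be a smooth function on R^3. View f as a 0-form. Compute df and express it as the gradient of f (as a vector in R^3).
df = (6*x*z) dx + (-6*y^2) dy + (3*x^2) dz; grad f = (6*x*z, -6*y^2, 3*x^2)

For a 0-form f, d f = (∂f/∂x) dx + (∂f/∂y) dy + (∂f/∂z) dz. The components of the vector representation are exactly the entries of grad f in Cartesian coordinates:
  ∂f/∂x = 6*x*z
  ∂f/∂y = -6*y^2
  ∂f/∂z = 3*x^2.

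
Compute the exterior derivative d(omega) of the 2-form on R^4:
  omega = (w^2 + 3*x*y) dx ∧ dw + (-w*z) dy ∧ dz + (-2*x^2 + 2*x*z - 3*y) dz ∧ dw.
d(omega) = (-3*x) dx ∧ dy ∧ dw + (-z - 3) dy ∧ dz ∧ dw + (-4*x + 2*z) dx ∧ dz ∧ dw

For a 2-form omega = sum_{i<j} g_{ij} dx_i ∧ dx_j, the exterior derivative is
  d(omega) = sum_{i<j} d(g_{ij}) ∧ dx_i ∧ dx_j = sum_{i<j, k} (∂g_{ij}/∂x_k) dx_k ∧ dx_i ∧ dx_j.
Expand each term, using dx_k ∧ dx_i ∧ dx_j = sgn(permutation) dx_{(a)} ∧ dx_{(b)} ∧ dx_{(c)} with (a < b < c) sorted:
  d(w^2 + 3*x*y) includes (∂/∂y)(w^2 + 3*x*y) dy = (3*x) dy, which multiplied by dx ∧ dw gives (-3*x) dx ∧ dy ∧ dw
  d(-w*z) includes (∂/∂w)(-w*z) dw = (-z) dw, which multiplied by dy ∧ dz gives (-z) dy ∧ dz ∧ dw
  d(-2*x^2 + 2*x*z - 3*y) includes (∂/∂x)(-2*x^2 + 2*x*z - 3*y) dx = (-4*x + 2*z) dx, which multiplied by dz ∧ dw gives (-4*x + 2*z) dx ∧ dz ∧ dw
  d(-2*x^2 + 2*x*z - 3*y) includes (∂/∂y)(-2*x^2 + 2*x*z - 3*y) dy = (-3) dy, which multiplied by dz ∧ dw gives (-3) dy ∧ dz ∧ dw
Collecting like 3-forms: d(omega) = (-3*x) dx ∧ dy ∧ dw + (-z - 3) dy ∧ dz ∧ dw + (-4*x + 2*z) dx ∧ dz ∧ dw.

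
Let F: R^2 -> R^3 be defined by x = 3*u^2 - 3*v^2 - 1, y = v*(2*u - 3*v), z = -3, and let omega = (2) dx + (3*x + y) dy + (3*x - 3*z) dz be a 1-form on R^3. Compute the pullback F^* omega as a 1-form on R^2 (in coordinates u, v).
F^* omega = (18*u^2*v + 4*u*v^2 + 12*u - 24*v^3 - 6*v) du + (18*u^3 - 50*u^2*v - 36*u*v^2 - 6*u + 72*v^3 + 6*v) dv

Using F^*(f dg) = (f ∘ F) d(g ∘ F), substitute each coordinate x_i by F_i(u, v) in f_i, and replace dx_i by d F_i = (∂F_i/∂u) du + (∂F_i/∂v) dv.
  For the x component: f_1(F) = 2; d F_1 = (6*u) du + (-6*v) dv
  For the y component: f_2(F) = 9*u^2 + 2*u*v - 12*v^2 - 3; d F_2 = (2*v) du + (2*u - 6*v) dv
  For the z component: f_3(F) = 9*u^2 - 9*v^2 + 6; d F_3 = (0) du + (0) dv
Combining and collecting du, dv coefficients:
  coeff of du: 18*u^2*v + 4*u*v^2 + 12*u - 24*v^3 - 6*v
  coeff of dv: 18*u^3 - 50*u^2*v - 36*u*v^2 - 6*u + 72*v^3 + 6*v
F^* omega = (18*u^2*v + 4*u*v^2 + 12*u - 24*v^3 - 6*v) du + (18*u^3 - 50*u^2*v - 36*u*v^2 - 6*u + 72*v^3 + 6*v) dv.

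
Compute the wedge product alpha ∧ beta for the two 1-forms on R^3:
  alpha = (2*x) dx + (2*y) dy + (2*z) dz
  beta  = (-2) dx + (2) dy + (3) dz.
alpha ∧ beta = (4*x + 4*y) dx ∧ dy + (6*x + 4*z) dx ∧ dz + (6*y - 4*z) dy ∧ dz

Distribute the wedge, using dx_i ∧ dx_j = -dx_j ∧ dx_i and dx_i ∧ dx_i = 0. For each pair (i, j) with i < j, the coefficient of dx_i ∧ dx_j in alpha ∧ beta is (alpha_i * beta_j - alpha_j * beta_i). Collecting: alpha ∧ beta = (4*x + 4*y) dx ∧ dy + (6*x + 4*z) dx ∧ dz + (6*y - 4*z) dy ∧ dz.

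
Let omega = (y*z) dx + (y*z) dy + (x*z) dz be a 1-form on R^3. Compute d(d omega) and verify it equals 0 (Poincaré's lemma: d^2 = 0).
d(d omega) = 0

Step 1: d omega = sum_{i<j} (∂f_j/∂x_i - ∂f_i/∂x_j) dx_i ∧ dx_j:
  coeff of dx ∧ dy: -z
  coeff of dx ∧ dz: -y + z
  coeff of dy ∧ dz: -y
Step 2: Apply d again to each 2-form coefficient. The only possible 3-form in R^3 is dx ∧ dy ∧ dz, with coefficient
  ∂(coeff of dy∧dz)/∂x - ∂(coeff of dx∧dz)/∂y + ∂(coeff of dx∧dy)/∂z
  = ∂/∂x (-y) - ∂/∂y (-y + z) + ∂/∂z (-z).
Each of these terms simplifies to sums of mixed partials that cancel in pairs. The result is 0 (by equality of mixed partials for smooth functions — Schwarz / Clairaut).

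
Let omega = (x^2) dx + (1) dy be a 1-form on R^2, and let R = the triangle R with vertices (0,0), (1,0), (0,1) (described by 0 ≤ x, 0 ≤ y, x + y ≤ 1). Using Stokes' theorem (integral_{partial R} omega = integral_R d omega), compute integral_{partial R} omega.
integral_(partial R) omega = 0

Stokes: integral_partial_R omega = integral_R d omega with d omega = (∂Q/∂x - ∂P/∂y) dx ∧ dy.
  ∂Q/∂x = 0
  ∂P/∂y = 0
  integrand = ∂Q/∂x - ∂P/∂y = 0.
Integrating over R: integral_0^1 integral_0^{1-x} (0) dy dx = 0.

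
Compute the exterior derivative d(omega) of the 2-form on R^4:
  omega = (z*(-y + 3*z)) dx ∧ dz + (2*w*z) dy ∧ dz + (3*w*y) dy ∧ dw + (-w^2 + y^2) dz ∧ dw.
d(omega) = (z) dx ∧ dy ∧ dz + (2*y + 2*z) dy ∧ dz ∧ dw

For a 2-form omega = sum_{i<j} g_{ij} dx_i ∧ dx_j, the exterior derivative is
  d(omega) = sum_{i<j} d(g_{ij}) ∧ dx_i ∧ dx_j = sum_{i<j, k} (∂g_{ij}/∂x_k) dx_k ∧ dx_i ∧ dx_j.
Expand each term, using dx_k ∧ dx_i ∧ dx_j = sgn(permutation) dx_{(a)} ∧ dx_{(b)} ∧ dx_{(c)} with (a < b < c) sorted:
  d(z*(-y + 3*z)) includes (∂/∂y)(z*(-y + 3*z)) dy = (-z) dy, which multiplied by dx ∧ dz gives (z) dx ∧ dy ∧ dz
  d(2*w*z) includes (∂/∂w)(2*w*z) dw = (2*z) dw, which multiplied by dy ∧ dz gives (2*z) dy ∧ dz ∧ dw
  d(-w^2 + y^2) includes (∂/∂y)(-w^2 + y^2) dy = (2*y) dy, which multiplied by dz ∧ dw gives (2*y) dy ∧ dz ∧ dw
Collecting like 3-forms: d(omega) = (z) dx ∧ dy ∧ dz + (2*y + 2*z) dy ∧ dz ∧ dw.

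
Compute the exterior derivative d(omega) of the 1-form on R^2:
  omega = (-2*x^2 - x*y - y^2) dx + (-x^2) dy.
d(omega) = (-x + 2*y) dx ∧ dy

For a 1-form omega = sum_i f_i dx_i, the exterior derivative is
  d(omega) = sum_{i < j} (∂f_j/∂x_i - ∂f_i/∂x_j) dx_i ∧ dx_j.
  coefficient of dx ∧ dy: ∂f_2/∂x - ∂f_1/∂y = ∂(-x^2)/∂x - ∂(-2*x^2 - x*y - y^2)/∂y = -x + 2*y
Assembling: d(omega) = (-x + 2*y) dx ∧ dy.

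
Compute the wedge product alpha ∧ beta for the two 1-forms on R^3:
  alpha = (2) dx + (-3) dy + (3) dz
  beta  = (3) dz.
alpha ∧ beta = (6) dx ∧ dz + (-9) dy ∧ dz

Distribute the wedge, using dx_i ∧ dx_j = -dx_j ∧ dx_i and dx_i ∧ dx_i = 0. For each pair (i, j) with i < j, the coefficient of dx_i ∧ dx_j in alpha ∧ beta is (alpha_i * beta_j - alpha_j * beta_i). Collecting: alpha ∧ beta = (6) dx ∧ dz + (-9) dy ∧ dz.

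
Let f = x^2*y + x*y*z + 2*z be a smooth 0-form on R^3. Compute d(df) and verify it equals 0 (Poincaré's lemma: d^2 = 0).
d(df) = 0

Step 1: df = sum_i (∂f/∂x_i) dx_i = (y*(2*x + z)) dx + (x*(x + z)) dy + (x*y + 2) dz.
Step 2: Apply d again. Using the 1-form formula, the coefficient of dx ∧ dy in d(df) is ∂^2 f/∂x ∂y - ∂^2 f/∂y ∂x = (2*x + z) - (2*x + z) = 0 (equality of mixed partials for smooth f).
Similarly for dx ∧ dz and dy ∧ dz — all coefficients vanish. So d(df) = 0.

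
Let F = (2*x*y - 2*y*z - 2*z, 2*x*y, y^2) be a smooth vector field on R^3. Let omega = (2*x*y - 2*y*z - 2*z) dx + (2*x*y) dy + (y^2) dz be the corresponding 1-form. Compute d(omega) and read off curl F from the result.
d(omega) = (2*y) dy ∧ dz + (-2*y - 2) dz ∧ dx + (-2*x + 2*y + 2*z) dx ∧ dy; curl F = (2*y, -2*y - 2, -2*x + 2*y + 2*z)

d omega = sum_{i<j} (∂f_j/∂x_i - ∂f_i/∂x_j) dx_i ∧ dx_j. Under the identification (dy ∧ dz, dz ∧ dx, dx ∧ dy) ↔ (e_x, e_y, e_z), the coefficients are exactly the components of curl F. Compute:
  ∂R/∂y - ∂Q/∂z = (2*y) - (0) = 2*y
  ∂P/∂z - ∂R/∂x = (-2*y - 2) - (0) = -2*y - 2
  ∂Q/∂x - ∂P/∂y = (2*y) - (2*x - 2*z) = -2*x + 2*y + 2*z.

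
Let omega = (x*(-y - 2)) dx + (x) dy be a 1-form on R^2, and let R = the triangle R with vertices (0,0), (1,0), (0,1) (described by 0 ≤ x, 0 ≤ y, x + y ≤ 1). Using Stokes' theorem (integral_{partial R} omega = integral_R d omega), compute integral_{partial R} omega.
integral_(partial R) omega = 2/3

Stokes: integral_partial_R omega = integral_R d omega with d omega = (∂Q/∂x - ∂P/∂y) dx ∧ dy.
  ∂Q/∂x = 1
  ∂P/∂y = -x
  integrand = ∂Q/∂x - ∂P/∂y = x + 1.
Integrating over R: integral_0^1 integral_0^{1-x} (x + 1) dy dx = 2/3.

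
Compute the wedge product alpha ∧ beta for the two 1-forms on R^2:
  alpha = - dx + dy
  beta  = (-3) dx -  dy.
alpha ∧ beta = (4) dx ∧ dy

Distribute the wedge, using dx_i ∧ dx_j = -dx_j ∧ dx_i and dx_i ∧ dx_i = 0. For each pair (i, j) with i < j, the coefficient of dx_i ∧ dx_j in alpha ∧ beta is (alpha_i * beta_j - alpha_j * beta_i). Collecting: alpha ∧ beta = (4) dx ∧ dy.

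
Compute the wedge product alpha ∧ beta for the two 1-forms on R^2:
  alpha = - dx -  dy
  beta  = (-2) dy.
alpha ∧ beta = (2) dx ∧ dy

Distribute the wedge, using dx_i ∧ dx_j = -dx_j ∧ dx_i and dx_i ∧ dx_i = 0. For each pair (i, j) with i < j, the coefficient of dx_i ∧ dx_j in alpha ∧ beta is (alpha_i * beta_j - alpha_j * beta_i). Collecting: alpha ∧ beta = (2) dx ∧ dy.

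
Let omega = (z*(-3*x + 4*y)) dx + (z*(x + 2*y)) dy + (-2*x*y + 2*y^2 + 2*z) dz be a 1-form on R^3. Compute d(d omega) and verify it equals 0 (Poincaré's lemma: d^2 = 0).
d(d omega) = 0

Step 1: d omega = sum_{i<j} (∂f_j/∂x_i - ∂f_i/∂x_j) dx_i ∧ dx_j:
  coeff of dx ∧ dy: -3*z
  coeff of dx ∧ dz: 3*x - 6*y
  coeff of dy ∧ dz: -3*x + 2*y
Step 2: Apply d again to each 2-form coefficient. The only possible 3-form in R^3 is dx ∧ dy ∧ dz, with coefficient
  ∂(coeff of dy∧dz)/∂x - ∂(coeff of dx∧dz)/∂y + ∂(coeff of dx∧dy)/∂z
  = ∂/∂x (-3*x + 2*y) - ∂/∂y (3*x - 6*y) + ∂/∂z (-3*z).
Each of these terms simplifies to sums of mixed partials that cancel in pairs. The result is 0 (by equality of mixed partials for smooth functions — Schwarz / Clairaut).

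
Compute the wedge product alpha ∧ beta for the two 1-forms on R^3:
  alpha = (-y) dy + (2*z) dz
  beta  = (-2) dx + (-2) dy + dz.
alpha ∧ beta = (-2*y) dx ∧ dy + (-y + 4*z) dy ∧ dz + (4*z) dx ∧ dz

Distribute the wedge, using dx_i ∧ dx_j = -dx_j ∧ dx_i and dx_i ∧ dx_i = 0. For each pair (i, j) with i < j, the coefficient of dx_i ∧ dx_j in alpha ∧ beta is (alpha_i * beta_j - alpha_j * beta_i). Collecting: alpha ∧ beta = (-2*y) dx ∧ dy + (-y + 4*z) dy ∧ dz + (4*z) dx ∧ dz.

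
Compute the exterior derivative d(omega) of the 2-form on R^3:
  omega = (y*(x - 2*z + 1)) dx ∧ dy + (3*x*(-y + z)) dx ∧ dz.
d(omega) = (3*x - 2*y) dx ∧ dy ∧ dz

For a 2-form omega = sum_{i<j} g_{ij} dx_i ∧ dx_j, the exterior derivative is
  d(omega) = sum_{i<j} d(g_{ij}) ∧ dx_i ∧ dx_j = sum_{i<j, k} (∂g_{ij}/∂x_k) dx_k ∧ dx_i ∧ dx_j.
Expand each term, using dx_k ∧ dx_i ∧ dx_j = sgn(permutation) dx_{(a)} ∧ dx_{(b)} ∧ dx_{(c)} with (a < b < c) sorted:
  d(y*(x - 2*z + 1)) includes (∂/∂z)(y*(x - 2*z + 1)) dz = (-2*y) dz, which multiplied by dx ∧ dy gives (-2*y) dx ∧ dy ∧ dz
  d(3*x*(-y + z)) includes (∂/∂y)(3*x*(-y + z)) dy = (-3*x) dy, which multiplied by dx ∧ dz gives (3*x) dx ∧ dy ∧ dz
Collecting like 3-forms: d(omega) = (3*x - 2*y) dx ∧ dy ∧ dz.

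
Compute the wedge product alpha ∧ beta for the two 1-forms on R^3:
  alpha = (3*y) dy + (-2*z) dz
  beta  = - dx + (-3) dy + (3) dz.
alpha ∧ beta = (3*y) dx ∧ dy + (9*y - 6*z) dy ∧ dz + (-2*z) dx ∧ dz

Distribute the wedge, using dx_i ∧ dx_j = -dx_j ∧ dx_i and dx_i ∧ dx_i = 0. For each pair (i, j) with i < j, the coefficient of dx_i ∧ dx_j in alpha ∧ beta is (alpha_i * beta_j - alpha_j * beta_i). Collecting: alpha ∧ beta = (3*y) dx ∧ dy + (9*y - 6*z) dy ∧ dz + (-2*z) dx ∧ dz.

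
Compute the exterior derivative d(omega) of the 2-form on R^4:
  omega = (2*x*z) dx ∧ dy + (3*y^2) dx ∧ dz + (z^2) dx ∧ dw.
d(omega) = (2*x - 6*y) dx ∧ dy ∧ dz + (-2*z) dx ∧ dz ∧ dw

For a 2-form omega = sum_{i<j} g_{ij} dx_i ∧ dx_j, the exterior derivative is
  d(omega) = sum_{i<j} d(g_{ij}) ∧ dx_i ∧ dx_j = sum_{i<j, k} (∂g_{ij}/∂x_k) dx_k ∧ dx_i ∧ dx_j.
Expand each term, using dx_k ∧ dx_i ∧ dx_j = sgn(permutation) dx_{(a)} ∧ dx_{(b)} ∧ dx_{(c)} with (a < b < c) sorted:
  d(2*x*z) includes (∂/∂z)(2*x*z) dz = (2*x) dz, which multiplied by dx ∧ dy gives (2*x) dx ∧ dy ∧ dz
  d(3*y^2) includes (∂/∂y)(3*y^2) dy = (6*y) dy, which multiplied by dx ∧ dz gives (-6*y) dx ∧ dy ∧ dz
  d(z^2) includes (∂/∂z)(z^2) dz = (2*z) dz, which multiplied by dx ∧ dw gives (-2*z) dx ∧ dz ∧ dw
Collecting like 3-forms: d(omega) = (2*x - 6*y) dx ∧ dy ∧ dz + (-2*z) dx ∧ dz ∧ dw.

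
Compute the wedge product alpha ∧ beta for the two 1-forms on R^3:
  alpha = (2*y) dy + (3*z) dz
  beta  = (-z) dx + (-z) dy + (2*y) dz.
alpha ∧ beta = (2*y*z) dx ∧ dy + (4*y^2 + 3*z^2) dy ∧ dz + (3*z^2) dx ∧ dz

Distribute the wedge, using dx_i ∧ dx_j = -dx_j ∧ dx_i and dx_i ∧ dx_i = 0. For each pair (i, j) with i < j, the coefficient of dx_i ∧ dx_j in alpha ∧ beta is (alpha_i * beta_j - alpha_j * beta_i). Collecting: alpha ∧ beta = (2*y*z) dx ∧ dy + (4*y^2 + 3*z^2) dy ∧ dz + (3*z^2) dx ∧ dz.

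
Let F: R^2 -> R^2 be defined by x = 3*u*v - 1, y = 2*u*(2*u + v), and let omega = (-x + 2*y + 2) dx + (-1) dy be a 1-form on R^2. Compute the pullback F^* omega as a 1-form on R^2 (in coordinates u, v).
F^* omega = (24*u^2*v + 3*u*v^2 - 8*u + 7*v) du + (u*(24*u^2 + 3*u*v + 7)) dv

Using F^*(f dg) = (f ∘ F) d(g ∘ F), substitute each coordinate x_i by F_i(u, v) in f_i, and replace dx_i by d F_i = (∂F_i/∂u) du + (∂F_i/∂v) dv.
  For the x component: f_1(F) = 8*u^2 + u*v + 3; d F_1 = (3*v) du + (3*u) dv
  For the y component: f_2(F) = -1; d F_2 = (8*u + 2*v) du + (2*u) dv
Combining and collecting du, dv coefficients:
  coeff of du: 24*u^2*v + 3*u*v^2 - 8*u + 7*v
  coeff of dv: u*(24*u^2 + 3*u*v + 7)
F^* omega = (24*u^2*v + 3*u*v^2 - 8*u + 7*v) du + (u*(24*u^2 + 3*u*v + 7)) dv.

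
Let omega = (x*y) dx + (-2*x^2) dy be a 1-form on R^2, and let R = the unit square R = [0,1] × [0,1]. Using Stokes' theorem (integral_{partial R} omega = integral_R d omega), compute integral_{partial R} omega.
integral_(partial R) omega = -5/2

Stokes: integral_partial_R omega = integral_R d omega with d omega = (∂Q/∂x - ∂P/∂y) dx ∧ dy.
  ∂Q/∂x = -4*x
  ∂P/∂y = x
  integrand = ∂Q/∂x - ∂P/∂y = -5*x.
Integrating over R: integral_0^1 integral_0^1 (-5*x) dx dy = -5/2.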